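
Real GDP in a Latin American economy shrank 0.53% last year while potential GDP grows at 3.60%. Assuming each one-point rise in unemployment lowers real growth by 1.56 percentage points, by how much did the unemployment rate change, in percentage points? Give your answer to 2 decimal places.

2.65 percentage points

Growth-rate Okun's law: g_Y = g_Y* - β × Δu, so Δu = (g_Y* - g_Y)/β.
Δu = (3.6 + 0.53)/1.56 = 4.13/1.56 = 2.65 percentage points.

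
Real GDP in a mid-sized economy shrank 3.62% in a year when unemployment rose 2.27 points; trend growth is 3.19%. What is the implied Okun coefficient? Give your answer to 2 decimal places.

β ≈ 3.00

Growth form: g_Y = g_Y* - β × Δu, so β = (g_Y* - g_Y)/Δu.
β = (3.19 + 3.62)/2.27 = 6.81/2.27 = 3.00.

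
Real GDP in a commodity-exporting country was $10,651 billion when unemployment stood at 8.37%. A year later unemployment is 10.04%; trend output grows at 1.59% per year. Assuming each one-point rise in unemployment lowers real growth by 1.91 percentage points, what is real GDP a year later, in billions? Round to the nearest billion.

$10,481 billion

Δu = 10.04 - 8.37 = 1.67 points.
Okun's law (growth form): g_Y = g_Y* - β × Δu = 1.59 - 1.91 × (1.67) = 1.59 - 3.1897 = -1.5997%.
Real GDP in the next year = 10651 × (1 - 1.5997/100) = 10651 × 0.984003 ≈ 10481 billion.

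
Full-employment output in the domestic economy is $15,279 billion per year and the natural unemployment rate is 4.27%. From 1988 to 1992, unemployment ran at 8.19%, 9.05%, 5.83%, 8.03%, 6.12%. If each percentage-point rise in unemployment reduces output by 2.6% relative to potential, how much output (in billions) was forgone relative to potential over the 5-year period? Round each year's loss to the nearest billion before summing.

Year 1988: gap = -2.6 × (8.19 - 4.27) = -10.192%, loss ≈ 15279 × 10.192/100 ≈ 1557.
Year 1989: gap = -2.6 × (9.05 - 4.27) = -12.428%, loss ≈ 15279 × 12.428/100 ≈ 1899.
Year 1990: gap = -2.6 × (5.83 - 4.27) = -4.056%, loss ≈ 15279 × 4.056/100 ≈ 620.
Year 1991: gap = -2.6 × (8.03 - 4.27) = -9.776%, loss ≈ 15279 × 9.776/100 ≈ 1494.
Year 1992: gap = -2.6 × (6.12 - 4.27) = -4.81%, loss ≈ 15279 × 4.81/100 ≈ 735.
Total lost output = 1557 + 1899 + 620 + 1494 + 735 = 6305 billion.

$6,305 billion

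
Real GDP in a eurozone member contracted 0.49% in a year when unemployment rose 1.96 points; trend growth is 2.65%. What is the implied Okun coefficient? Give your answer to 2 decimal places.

β ≈ 1.60

Growth form: g_Y = g_Y* - β × Δu, so β = (g_Y* - g_Y)/Δu.
β = (2.65 + 0.49)/1.96 = 3.14/1.96 = 1.60.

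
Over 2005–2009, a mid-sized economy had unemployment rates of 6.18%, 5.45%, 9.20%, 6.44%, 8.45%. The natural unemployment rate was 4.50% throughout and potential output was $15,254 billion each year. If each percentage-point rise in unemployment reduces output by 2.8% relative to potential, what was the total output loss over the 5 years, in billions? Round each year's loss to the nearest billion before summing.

$5,647 billion

Year 2005: gap = -2.8 × (6.18 - 4.5) = -4.704%, loss ≈ 15254 × 4.704/100 ≈ 718.
Year 2006: gap = -2.8 × (5.45 - 4.5) = -2.66%, loss ≈ 15254 × 2.66/100 ≈ 406.
Year 2007: gap = -2.8 × (9.2 - 4.5) = -13.16%, loss ≈ 15254 × 13.16/100 ≈ 2007.
Year 2008: gap = -2.8 × (6.44 - 4.5) = -5.432%, loss ≈ 15254 × 5.432/100 ≈ 829.
Year 2009: gap = -2.8 × (8.45 - 4.5) = -11.06%, loss ≈ 15254 × 11.06/100 ≈ 1687.
Total lost output = 718 + 406 + 2007 + 829 + 1687 = 5647 billion.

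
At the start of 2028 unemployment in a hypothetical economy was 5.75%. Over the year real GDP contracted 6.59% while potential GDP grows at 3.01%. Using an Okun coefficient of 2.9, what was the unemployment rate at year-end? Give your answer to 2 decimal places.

9.06%

Growth-rate Okun's law: g_Y = g_Y* - β × Δu, so Δu = (g_Y* - g_Y)/β.
Δu = (3.01 + 6.59)/2.9 = 9.6/2.9 = 3.31 percentage points.
Year-end unemployment = 5.75 + 3.31 = 9.06%.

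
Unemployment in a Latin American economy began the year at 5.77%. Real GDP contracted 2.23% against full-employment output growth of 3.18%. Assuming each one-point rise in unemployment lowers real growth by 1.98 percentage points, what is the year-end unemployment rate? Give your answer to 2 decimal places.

Growth-rate Okun's law: g_Y = g_Y* - β × Δu, so Δu = (g_Y* - g_Y)/β.
Δu = (3.18 + 2.23)/1.98 = 5.41/1.98 = 2.73 percentage points.
Year-end unemployment = 5.77 + 2.73 = 8.50%.

8.50%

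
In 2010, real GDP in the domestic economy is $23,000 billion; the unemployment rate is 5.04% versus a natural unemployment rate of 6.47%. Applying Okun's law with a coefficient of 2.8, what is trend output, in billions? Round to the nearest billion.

$22,115 billion

Unemployment gap = 5.04 - 6.47 = -1.43 points, so output gap = -2.8 × (-1.43) = 4.004%.
Since Y = Y* × (1 + gap/100), Y* = 23000/1.04004 ≈ 22115 billion.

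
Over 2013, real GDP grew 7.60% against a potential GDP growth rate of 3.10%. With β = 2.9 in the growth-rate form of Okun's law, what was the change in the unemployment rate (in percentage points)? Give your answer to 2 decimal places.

Growth-rate Okun's law: g_Y = g_Y* - β × Δu, so Δu = (g_Y* - g_Y)/β.
Δu = (3.1 - 7.6)/2.9 = -4.5/2.9 = -1.55 percentage points.

-1.55 percentage points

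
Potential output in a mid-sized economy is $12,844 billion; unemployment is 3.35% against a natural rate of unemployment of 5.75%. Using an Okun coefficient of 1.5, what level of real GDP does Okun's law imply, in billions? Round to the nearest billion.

$13,306 billion

Unemployment gap = 3.35 - 5.75 = -2.4 points, so the output gap is -1.5 × (-2.4) = 3.6%.
Actual GDP = 12844 × (1 + 3.6/100) = 12844 × 1.036 ≈ 13306 billion.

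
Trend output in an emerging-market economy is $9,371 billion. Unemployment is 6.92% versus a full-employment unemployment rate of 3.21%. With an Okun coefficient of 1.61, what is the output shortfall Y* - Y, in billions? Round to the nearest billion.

Output gap = -1.61 × (6.92 - 3.21) = -1.61 × 3.71 = -5.9731%.
Actual GDP ≈ 9371 × 0.940269 ≈ 8811 billion, so the shortfall is 9371 - 8811 = 560 billion.

$560 billion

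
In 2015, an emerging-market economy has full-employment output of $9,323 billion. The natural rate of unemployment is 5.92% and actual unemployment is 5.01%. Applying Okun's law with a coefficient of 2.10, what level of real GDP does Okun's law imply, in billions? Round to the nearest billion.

$9,501 billion

Unemployment gap = 5.01 - 5.92 = -0.91 points, so the output gap is -2.1 × (-0.91) = 1.911%.
Actual GDP = 9323 × (1 + 1.911/100) = 9323 × 1.01911 ≈ 9501 billion.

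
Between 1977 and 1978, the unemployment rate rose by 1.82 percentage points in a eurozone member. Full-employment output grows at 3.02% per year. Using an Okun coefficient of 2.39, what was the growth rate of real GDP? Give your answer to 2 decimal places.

-1.33%

Growth-rate Okun's law: g_Y = g_Y* - β × Δu.
g_Y = 3.02 - 2.39 × (1.82) = 3.02 - 4.3498 = -1.3298%, i.e. -1.33% to 2 d.p.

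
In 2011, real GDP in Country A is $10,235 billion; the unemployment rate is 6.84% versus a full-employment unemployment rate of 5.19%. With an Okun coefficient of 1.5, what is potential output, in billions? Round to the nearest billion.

Unemployment gap = 6.84 - 5.19 = 1.65 points, so output gap = -1.5 × 1.65 = -2.475%.
Since Y = Y* × (1 + gap/100), Y* = 10235/0.97525 ≈ 10495 billion.

$10,495 billion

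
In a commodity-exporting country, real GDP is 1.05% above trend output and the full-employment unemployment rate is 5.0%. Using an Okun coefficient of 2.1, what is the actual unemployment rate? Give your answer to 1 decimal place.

From Okun's law, u - u* = -(output gap)/β = -(1.05)/2.1 = -0.5 points.
So u = 5 - 0.5 = 4.5%.

4.5%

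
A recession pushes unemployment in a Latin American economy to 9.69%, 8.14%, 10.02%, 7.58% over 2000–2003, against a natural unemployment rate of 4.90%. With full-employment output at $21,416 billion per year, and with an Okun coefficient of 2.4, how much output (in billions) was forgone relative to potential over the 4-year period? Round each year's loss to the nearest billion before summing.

Year 2000: gap = -2.4 × (9.69 - 4.9) = -11.496%, loss ≈ 21416 × 11.496/100 ≈ 2462.
Year 2001: gap = -2.4 × (8.14 - 4.9) = -7.776%, loss ≈ 21416 × 7.776/100 ≈ 1665.
Year 2002: gap = -2.4 × (10.02 - 4.9) = -12.288%, loss ≈ 21416 × 12.288/100 ≈ 2632.
Year 2003: gap = -2.4 × (7.58 - 4.9) = -6.432%, loss ≈ 21416 × 6.432/100 ≈ 1377.
Total lost output = 2462 + 1665 + 2632 + 1377 = 8136 billion.

$8,136 billion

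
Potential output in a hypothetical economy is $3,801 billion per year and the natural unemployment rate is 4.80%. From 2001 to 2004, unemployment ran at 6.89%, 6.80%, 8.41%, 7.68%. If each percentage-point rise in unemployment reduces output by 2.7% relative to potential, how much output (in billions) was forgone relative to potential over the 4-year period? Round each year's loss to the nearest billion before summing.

Year 2001: gap = -2.7 × (6.89 - 4.8) = -5.643%, loss ≈ 3801 × 5.643/100 ≈ 214.
Year 2002: gap = -2.7 × (6.8 - 4.8) = -5.4%, loss ≈ 3801 × 5.4/100 ≈ 205.
Year 2003: gap = -2.7 × (8.41 - 4.8) = -9.747%, loss ≈ 3801 × 9.747/100 ≈ 370.
Year 2004: gap = -2.7 × (7.68 - 4.8) = -7.776%, loss ≈ 3801 × 7.776/100 ≈ 296.
Total lost output = 214 + 205 + 370 + 296 = 1085 billion.

$1,085 billion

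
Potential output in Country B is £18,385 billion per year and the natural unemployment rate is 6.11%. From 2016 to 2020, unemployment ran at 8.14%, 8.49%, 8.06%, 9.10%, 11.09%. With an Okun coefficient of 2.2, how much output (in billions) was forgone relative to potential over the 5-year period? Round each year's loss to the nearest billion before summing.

£5,796 billion

Year 2016: gap = -2.2 × (8.14 - 6.11) = -4.466%, loss ≈ 18385 × 4.466/100 ≈ 821.
Year 2017: gap = -2.2 × (8.49 - 6.11) = -5.236%, loss ≈ 18385 × 5.236/100 ≈ 963.
Year 2018: gap = -2.2 × (8.06 - 6.11) = -4.29%, loss ≈ 18385 × 4.29/100 ≈ 789.
Year 2019: gap = -2.2 × (9.1 - 6.11) = -6.578%, loss ≈ 18385 × 6.578/100 ≈ 1209.
Year 2020: gap = -2.2 × (11.09 - 6.11) = -10.956%, loss ≈ 18385 × 10.956/100 ≈ 2014.
Total lost output = 821 + 963 + 789 + 1209 + 2014 = 5796 billion.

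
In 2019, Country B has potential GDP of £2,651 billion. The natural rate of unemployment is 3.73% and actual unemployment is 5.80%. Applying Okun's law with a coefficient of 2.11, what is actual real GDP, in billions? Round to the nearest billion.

£2,535 billion

Unemployment gap = 5.8 - 3.73 = 2.07 points, so the output gap is -2.11 × 2.07 = -4.3677%.
Actual GDP = 2651 × (1 - 4.3677/100) = 2651 × 0.956323 ≈ 2535 billion.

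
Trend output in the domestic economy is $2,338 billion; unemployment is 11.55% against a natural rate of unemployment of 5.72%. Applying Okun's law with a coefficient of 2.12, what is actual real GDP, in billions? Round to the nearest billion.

$2,049 billion

Unemployment gap = 11.55 - 5.72 = 5.83 points, so the output gap is -2.12 × 5.83 = -12.3596%.
Actual GDP = 2338 × (1 - 12.3596/100) = 2338 × 0.876404 ≈ 2049 billion.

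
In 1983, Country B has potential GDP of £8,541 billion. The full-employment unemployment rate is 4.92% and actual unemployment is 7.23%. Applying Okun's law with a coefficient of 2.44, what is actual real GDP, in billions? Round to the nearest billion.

£8,060 billion

Unemployment gap = 7.23 - 4.92 = 2.31 points, so the output gap is -2.44 × 2.31 = -5.6364%.
Actual GDP = 8541 × (1 - 5.6364/100) = 8541 × 0.943636 ≈ 8060 billion.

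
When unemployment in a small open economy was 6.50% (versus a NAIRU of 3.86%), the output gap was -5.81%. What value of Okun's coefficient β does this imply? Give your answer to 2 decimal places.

Okun's law: output gap = -β × (u - u*).
-5.81 = -β × (6.5 - 3.86) = -β × 2.64, so β = 5.81/2.64 = 2.20.

β ≈ 2.20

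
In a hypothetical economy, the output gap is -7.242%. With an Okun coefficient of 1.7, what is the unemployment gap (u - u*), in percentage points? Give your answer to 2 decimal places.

4.26 percentage points

Okun's law: output gap = -β × (u - u*), so u - u* = -(output gap)/β.
u - u* = -(-7.242)/1.7 = 4.26 percentage points.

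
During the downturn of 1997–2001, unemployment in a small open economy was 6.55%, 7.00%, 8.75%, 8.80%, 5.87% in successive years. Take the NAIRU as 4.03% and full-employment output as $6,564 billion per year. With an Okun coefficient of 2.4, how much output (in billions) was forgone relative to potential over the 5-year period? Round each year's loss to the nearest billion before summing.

Year 1997: gap = -2.4 × (6.55 - 4.03) = -6.048%, loss ≈ 6564 × 6.048/100 ≈ 397.
Year 1998: gap = -2.4 × (7 - 4.03) = -7.128%, loss ≈ 6564 × 7.128/100 ≈ 468.
Year 1999: gap = -2.4 × (8.75 - 4.03) = -11.328%, loss ≈ 6564 × 11.328/100 ≈ 744.
Year 2000: gap = -2.4 × (8.8 - 4.03) = -11.448%, loss ≈ 6564 × 11.448/100 ≈ 751.
Year 2001: gap = -2.4 × (5.87 - 4.03) = -4.416%, loss ≈ 6564 × 4.416/100 ≈ 290.
Total lost output = 397 + 468 + 744 + 751 + 290 = 2650 billion.

$2,650 billion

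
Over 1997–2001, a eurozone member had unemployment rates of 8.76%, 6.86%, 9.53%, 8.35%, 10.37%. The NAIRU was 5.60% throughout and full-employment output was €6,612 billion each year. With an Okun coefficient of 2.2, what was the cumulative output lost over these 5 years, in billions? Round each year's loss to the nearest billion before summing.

€2,309 billion

Year 1997: gap = -2.2 × (8.76 - 5.6) = -6.952%, loss ≈ 6612 × 6.952/100 ≈ 460.
Year 1998: gap = -2.2 × (6.86 - 5.6) = -2.772%, loss ≈ 6612 × 2.772/100 ≈ 183.
Year 1999: gap = -2.2 × (9.53 - 5.6) = -8.646%, loss ≈ 6612 × 8.646/100 ≈ 572.
Year 2000: gap = -2.2 × (8.35 - 5.6) = -6.05%, loss ≈ 6612 × 6.05/100 ≈ 400.
Year 2001: gap = -2.2 × (10.37 - 5.6) = -10.494%, loss ≈ 6612 × 10.494/100 ≈ 694.
Total lost output = 460 + 183 + 572 + 400 + 694 = 2309 billion.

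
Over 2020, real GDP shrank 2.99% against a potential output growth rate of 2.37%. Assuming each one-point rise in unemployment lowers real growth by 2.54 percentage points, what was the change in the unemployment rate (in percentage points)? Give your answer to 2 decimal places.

2.11 percentage points

Growth-rate Okun's law: g_Y = g_Y* - β × Δu, so Δu = (g_Y* - g_Y)/β.
Δu = (2.37 + 2.99)/2.54 = 5.36/2.54 = 2.11 percentage points.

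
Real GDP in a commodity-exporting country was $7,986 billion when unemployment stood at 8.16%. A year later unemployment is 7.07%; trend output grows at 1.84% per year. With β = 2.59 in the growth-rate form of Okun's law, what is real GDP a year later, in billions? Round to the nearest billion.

$8,358 billion

Δu = 7.07 - 8.16 = -1.09 points.
Okun's law (growth form): g_Y = g_Y* - β × Δu = 1.84 - 2.59 × (-1.09) = 1.84 + 2.8231 = 4.6631%.
Real GDP in the next year = 7986 × (1 + 4.6631/100) = 7986 × 1.046631 ≈ 8358 billion.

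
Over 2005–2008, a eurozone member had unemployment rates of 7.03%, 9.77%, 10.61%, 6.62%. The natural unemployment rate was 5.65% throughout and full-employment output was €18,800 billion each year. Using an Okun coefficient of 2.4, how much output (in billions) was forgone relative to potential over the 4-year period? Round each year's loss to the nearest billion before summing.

€5,158 billion

Year 2005: gap = -2.4 × (7.03 - 5.65) = -3.312%, loss ≈ 18800 × 3.312/100 ≈ 623.
Year 2006: gap = -2.4 × (9.77 - 5.65) = -9.888%, loss ≈ 18800 × 9.888/100 ≈ 1859.
Year 2007: gap = -2.4 × (10.61 - 5.65) = -11.904%, loss ≈ 18800 × 11.904/100 ≈ 2238.
Year 2008: gap = -2.4 × (6.62 - 5.65) = -2.328%, loss ≈ 18800 × 2.328/100 ≈ 438.
Total lost output = 623 + 1859 + 2238 + 438 = 5158 billion.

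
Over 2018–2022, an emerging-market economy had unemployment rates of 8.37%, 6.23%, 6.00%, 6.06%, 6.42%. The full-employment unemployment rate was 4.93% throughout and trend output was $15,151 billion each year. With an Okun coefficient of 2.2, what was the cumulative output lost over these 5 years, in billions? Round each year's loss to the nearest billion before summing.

Year 2018: gap = -2.2 × (8.37 - 4.93) = -7.568%, loss ≈ 15151 × 7.568/100 ≈ 1147.
Year 2019: gap = -2.2 × (6.23 - 4.93) = -2.86%, loss ≈ 15151 × 2.86/100 ≈ 433.
Year 2020: gap = -2.2 × (6 - 4.93) = -2.354%, loss ≈ 15151 × 2.354/100 ≈ 357.
Year 2021: gap = -2.2 × (6.06 - 4.93) = -2.486%, loss ≈ 15151 × 2.486/100 ≈ 377.
Year 2022: gap = -2.2 × (6.42 - 4.93) = -3.278%, loss ≈ 15151 × 3.278/100 ≈ 497.
Total lost output = 1147 + 433 + 357 + 377 + 497 = 2811 billion.

$2,811 billion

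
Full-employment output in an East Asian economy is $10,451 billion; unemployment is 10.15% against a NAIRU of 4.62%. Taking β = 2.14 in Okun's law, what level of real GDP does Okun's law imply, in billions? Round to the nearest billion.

Unemployment gap = 10.15 - 4.62 = 5.53 points, so the output gap is -2.14 × 5.53 = -11.8342%.
Actual GDP = 10451 × (1 - 11.8342/100) = 10451 × 0.881658 ≈ 9214 billion.

$9,214 billion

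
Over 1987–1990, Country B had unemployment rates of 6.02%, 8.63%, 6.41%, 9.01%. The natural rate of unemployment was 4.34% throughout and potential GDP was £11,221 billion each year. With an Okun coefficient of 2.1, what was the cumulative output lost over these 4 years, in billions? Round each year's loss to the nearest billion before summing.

Year 1987: gap = -2.1 × (6.02 - 4.34) = -3.528%, loss ≈ 11221 × 3.528/100 ≈ 396.
Year 1988: gap = -2.1 × (8.63 - 4.34) = -9.009%, loss ≈ 11221 × 9.009/100 ≈ 1011.
Year 1989: gap = -2.1 × (6.41 - 4.34) = -4.347%, loss ≈ 11221 × 4.347/100 ≈ 488.
Year 1990: gap = -2.1 × (9.01 - 4.34) = -9.807%, loss ≈ 11221 × 9.807/100 ≈ 1100.
Total lost output = 396 + 1011 + 488 + 1100 = 2995 billion.

£2,995 billion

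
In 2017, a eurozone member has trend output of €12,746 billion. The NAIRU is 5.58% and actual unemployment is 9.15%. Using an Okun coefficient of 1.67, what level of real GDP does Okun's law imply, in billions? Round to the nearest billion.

€11,986 billion

Unemployment gap = 9.15 - 5.58 = 3.57 points, so the output gap is -1.67 × 3.57 = -5.9619%.
Actual GDP = 12746 × (1 - 5.9619/100) = 12746 × 0.940381 ≈ 11986 billion.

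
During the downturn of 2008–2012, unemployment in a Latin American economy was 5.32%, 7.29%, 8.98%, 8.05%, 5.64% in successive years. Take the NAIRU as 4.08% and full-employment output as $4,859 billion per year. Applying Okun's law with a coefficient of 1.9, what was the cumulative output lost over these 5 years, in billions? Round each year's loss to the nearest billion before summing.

$1,373 billion

Year 2008: gap = -1.9 × (5.32 - 4.08) = -2.356%, loss ≈ 4859 × 2.356/100 ≈ 114.
Year 2009: gap = -1.9 × (7.29 - 4.08) = -6.099%, loss ≈ 4859 × 6.099/100 ≈ 296.
Year 2010: gap = -1.9 × (8.98 - 4.08) = -9.31%, loss ≈ 4859 × 9.31/100 ≈ 452.
Year 2011: gap = -1.9 × (8.05 - 4.08) = -7.543%, loss ≈ 4859 × 7.543/100 ≈ 367.
Year 2012: gap = -1.9 × (5.64 - 4.08) = -2.964%, loss ≈ 4859 × 2.964/100 ≈ 144.
Total lost output = 114 + 296 + 452 + 367 + 144 = 1373 billion.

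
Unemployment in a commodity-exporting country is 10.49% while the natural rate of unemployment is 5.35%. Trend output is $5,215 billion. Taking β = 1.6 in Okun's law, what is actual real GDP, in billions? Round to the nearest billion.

Unemployment gap = 10.49 - 5.35 = 5.14 points, so the output gap is -1.6 × 5.14 = -8.224%.
Actual GDP = 5215 × (1 - 8.224/100) = 5215 × 0.91776 ≈ 4786 billion.

$4,786 billion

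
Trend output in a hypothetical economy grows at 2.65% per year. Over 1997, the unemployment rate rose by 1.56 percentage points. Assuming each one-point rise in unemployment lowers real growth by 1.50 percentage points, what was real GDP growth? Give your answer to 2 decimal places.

0.31%

Growth-rate Okun's law: g_Y = g_Y* - β × Δu.
g_Y = 2.65 - 1.50 × (1.56) = 2.65 - 2.34 = 0.31%, i.e. 0.31% to 2 d.p.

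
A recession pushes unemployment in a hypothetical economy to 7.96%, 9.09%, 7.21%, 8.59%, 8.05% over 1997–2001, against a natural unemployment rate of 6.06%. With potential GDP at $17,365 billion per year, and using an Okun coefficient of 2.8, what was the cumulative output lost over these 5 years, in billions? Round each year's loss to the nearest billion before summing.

$5,154 billion

Year 1997: gap = -2.8 × (7.96 - 6.06) = -5.32%, loss ≈ 17365 × 5.32/100 ≈ 924.
Year 1998: gap = -2.8 × (9.09 - 6.06) = -8.484%, loss ≈ 17365 × 8.484/100 ≈ 1473.
Year 1999: gap = -2.8 × (7.21 - 6.06) = -3.22%, loss ≈ 17365 × 3.22/100 ≈ 559.
Year 2000: gap = -2.8 × (8.59 - 6.06) = -7.084%, loss ≈ 17365 × 7.084/100 ≈ 1230.
Year 2001: gap = -2.8 × (8.05 - 6.06) = -5.572%, loss ≈ 17365 × 5.572/100 ≈ 968.
Total lost output = 924 + 1473 + 559 + 1230 + 968 = 5154 billion.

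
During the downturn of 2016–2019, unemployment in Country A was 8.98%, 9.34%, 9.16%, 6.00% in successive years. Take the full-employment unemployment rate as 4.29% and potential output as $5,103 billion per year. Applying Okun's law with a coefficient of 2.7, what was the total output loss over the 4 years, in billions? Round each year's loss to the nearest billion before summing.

$2,249 billion

Year 2016: gap = -2.7 × (8.98 - 4.29) = -12.663%, loss ≈ 5103 × 12.663/100 ≈ 646.
Year 2017: gap = -2.7 × (9.34 - 4.29) = -13.635%, loss ≈ 5103 × 13.635/100 ≈ 696.
Year 2018: gap = -2.7 × (9.16 - 4.29) = -13.149%, loss ≈ 5103 × 13.149/100 ≈ 671.
Year 2019: gap = -2.7 × (6 - 4.29) = -4.617%, loss ≈ 5103 × 4.617/100 ≈ 236.
Total lost output = 646 + 696 + 671 + 236 = 2249 billion.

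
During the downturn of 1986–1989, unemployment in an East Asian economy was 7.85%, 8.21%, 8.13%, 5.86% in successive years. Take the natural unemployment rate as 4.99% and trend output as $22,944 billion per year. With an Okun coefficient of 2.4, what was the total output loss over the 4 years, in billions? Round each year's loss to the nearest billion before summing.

Year 1986: gap = -2.4 × (7.85 - 4.99) = -6.864%, loss ≈ 22944 × 6.864/100 ≈ 1575.
Year 1987: gap = -2.4 × (8.21 - 4.99) = -7.728%, loss ≈ 22944 × 7.728/100 ≈ 1773.
Year 1988: gap = -2.4 × (8.13 - 4.99) = -7.536%, loss ≈ 22944 × 7.536/100 ≈ 1729.
Year 1989: gap = -2.4 × (5.86 - 4.99) = -2.088%, loss ≈ 22944 × 2.088/100 ≈ 479.
Total lost output = 1575 + 1773 + 1729 + 479 = 5556 billion.

$5,556 billion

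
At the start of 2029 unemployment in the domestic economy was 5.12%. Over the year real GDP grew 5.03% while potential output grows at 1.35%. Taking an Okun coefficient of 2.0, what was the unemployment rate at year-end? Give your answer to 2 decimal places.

Growth-rate Okun's law: g_Y = g_Y* - β × Δu, so Δu = (g_Y* - g_Y)/β.
Δu = (1.35 - 5.03)/2.0 = -3.68/2.0 = -1.84 percentage points.
Year-end unemployment = 5.12 - 1.84 = 3.28%.

3.28%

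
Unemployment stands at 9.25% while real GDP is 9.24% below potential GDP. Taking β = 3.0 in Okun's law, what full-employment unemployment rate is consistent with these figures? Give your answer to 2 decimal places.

6.17%

From Okun's law, u - u* = -(output gap)/β = -(-9.24)/3.0 = 3.08 points.
So u* = 9.25 - 3.08 = 6.17%.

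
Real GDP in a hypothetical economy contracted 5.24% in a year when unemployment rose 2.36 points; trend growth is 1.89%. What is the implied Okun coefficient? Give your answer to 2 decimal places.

Growth form: g_Y = g_Y* - β × Δu, so β = (g_Y* - g_Y)/Δu.
β = (1.89 + 5.24)/2.36 = 7.13/2.36 = 3.02.

β ≈ 3.02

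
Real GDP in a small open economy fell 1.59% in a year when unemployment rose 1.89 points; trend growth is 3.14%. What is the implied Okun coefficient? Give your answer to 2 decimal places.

β ≈ 2.50

Growth form: g_Y = g_Y* - β × Δu, so β = (g_Y* - g_Y)/Δu.
β = (3.14 + 1.59)/1.89 = 4.73/1.89 = 2.50.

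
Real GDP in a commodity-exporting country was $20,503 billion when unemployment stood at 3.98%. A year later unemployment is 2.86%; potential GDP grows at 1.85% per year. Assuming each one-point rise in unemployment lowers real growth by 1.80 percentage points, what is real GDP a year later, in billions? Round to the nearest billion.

$21,296 billion

Δu = 2.86 - 3.98 = -1.12 points.
Okun's law (growth form): g_Y = g_Y* - β × Δu = 1.85 - 1.80 × (-1.12) = 1.85 + 2.016 = 3.866%.
Real GDP in the next year = 20503 × (1 + 3.866/100) = 20503 × 1.03866 ≈ 21296 billion.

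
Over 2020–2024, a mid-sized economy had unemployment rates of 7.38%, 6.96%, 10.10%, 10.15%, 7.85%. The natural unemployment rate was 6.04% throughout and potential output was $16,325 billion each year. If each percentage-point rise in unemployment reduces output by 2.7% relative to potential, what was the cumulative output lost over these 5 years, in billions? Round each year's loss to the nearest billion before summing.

$5,397 billion

Year 2020: gap = -2.7 × (7.38 - 6.04) = -3.618%, loss ≈ 16325 × 3.618/100 ≈ 591.
Year 2021: gap = -2.7 × (6.96 - 6.04) = -2.484%, loss ≈ 16325 × 2.484/100 ≈ 406.
Year 2022: gap = -2.7 × (10.1 - 6.04) = -10.962%, loss ≈ 16325 × 10.962/100 ≈ 1790.
Year 2023: gap = -2.7 × (10.15 - 6.04) = -11.097%, loss ≈ 16325 × 11.097/100 ≈ 1812.
Year 2024: gap = -2.7 × (7.85 - 6.04) = -4.887%, loss ≈ 16325 × 4.887/100 ≈ 798.
Total lost output = 591 + 406 + 1790 + 1812 + 798 = 5397 billion.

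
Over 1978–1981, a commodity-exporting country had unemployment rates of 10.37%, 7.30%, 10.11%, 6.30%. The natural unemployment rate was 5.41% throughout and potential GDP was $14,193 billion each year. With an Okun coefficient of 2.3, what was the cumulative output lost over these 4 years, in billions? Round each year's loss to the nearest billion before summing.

Year 1978: gap = -2.3 × (10.37 - 5.41) = -11.408%, loss ≈ 14193 × 11.408/100 ≈ 1619.
Year 1979: gap = -2.3 × (7.3 - 5.41) = -4.347%, loss ≈ 14193 × 4.347/100 ≈ 617.
Year 1980: gap = -2.3 × (10.11 - 5.41) = -10.81%, loss ≈ 14193 × 10.81/100 ≈ 1534.
Year 1981: gap = -2.3 × (6.3 - 5.41) = -2.047%, loss ≈ 14193 × 2.047/100 ≈ 291.
Total lost output = 1619 + 617 + 1534 + 291 = 4061 billion.

$4,061 billion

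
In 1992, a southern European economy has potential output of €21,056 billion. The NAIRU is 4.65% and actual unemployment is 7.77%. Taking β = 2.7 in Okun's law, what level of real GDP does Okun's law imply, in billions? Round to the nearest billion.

€19,282 billion

Unemployment gap = 7.77 - 4.65 = 3.12 points, so the output gap is -2.7 × 3.12 = -8.424%.
Actual GDP = 21056 × (1 - 8.424/100) = 21056 × 0.91576 ≈ 19282 billion.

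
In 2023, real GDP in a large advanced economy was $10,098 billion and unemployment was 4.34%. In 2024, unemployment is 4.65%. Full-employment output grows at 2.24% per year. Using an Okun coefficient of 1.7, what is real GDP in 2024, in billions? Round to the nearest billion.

Δu = 4.65 - 4.34 = 0.31 points.
Okun's law (growth form): g_Y = g_Y* - β × Δu = 2.24 - 1.7 × (0.31) = 2.24 - 0.527 = 1.713%.
Real GDP in the next year = 10098 × (1 + 1.713/100) = 10098 × 1.01713 ≈ 10271 billion.

$10,271 billion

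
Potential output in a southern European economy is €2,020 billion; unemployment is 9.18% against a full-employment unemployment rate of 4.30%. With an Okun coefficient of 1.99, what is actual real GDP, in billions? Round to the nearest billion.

Unemployment gap = 9.18 - 4.3 = 4.88 points, so the output gap is -1.99 × 4.88 = -9.7112%.
Actual GDP = 2020 × (1 - 9.7112/100) = 2020 × 0.902888 ≈ 1824 billion.

€1,824 billion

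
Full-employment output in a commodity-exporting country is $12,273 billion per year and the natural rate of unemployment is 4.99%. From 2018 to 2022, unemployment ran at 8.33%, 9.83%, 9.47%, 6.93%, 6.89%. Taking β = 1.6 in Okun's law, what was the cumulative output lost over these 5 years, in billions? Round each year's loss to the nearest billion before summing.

$3,240 billion

Year 2018: gap = -1.6 × (8.33 - 4.99) = -5.344%, loss ≈ 12273 × 5.344/100 ≈ 656.
Year 2019: gap = -1.6 × (9.83 - 4.99) = -7.744%, loss ≈ 12273 × 7.744/100 ≈ 950.
Year 2020: gap = -1.6 × (9.47 - 4.99) = -7.168%, loss ≈ 12273 × 7.168/100 ≈ 880.
Year 2021: gap = -1.6 × (6.93 - 4.99) = -3.104%, loss ≈ 12273 × 3.104/100 ≈ 381.
Year 2022: gap = -1.6 × (6.89 - 4.99) = -3.04%, loss ≈ 12273 × 3.04/100 ≈ 373.
Total lost output = 656 + 950 + 880 + 381 + 373 = 3240 billion.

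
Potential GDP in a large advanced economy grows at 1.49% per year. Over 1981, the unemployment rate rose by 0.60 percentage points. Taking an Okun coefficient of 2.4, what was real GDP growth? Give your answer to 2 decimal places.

0.05%

Growth-rate Okun's law: g_Y = g_Y* - β × Δu.
g_Y = 1.49 - 2.4 × (0.60) = 1.49 - 1.44 = 0.05%, i.e. 0.05% to 2 d.p.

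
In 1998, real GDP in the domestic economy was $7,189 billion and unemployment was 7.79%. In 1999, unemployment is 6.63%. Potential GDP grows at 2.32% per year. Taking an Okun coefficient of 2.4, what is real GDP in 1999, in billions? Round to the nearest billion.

Δu = 6.63 - 7.79 = -1.16 points.
Okun's law (growth form): g_Y = g_Y* - β × Δu = 2.32 - 2.4 × (-1.16) = 2.32 + 2.784 = 5.104%.
Real GDP in the next year = 7189 × (1 + 5.104/100) = 7189 × 1.05104 ≈ 7556 billion.

$7,556 billion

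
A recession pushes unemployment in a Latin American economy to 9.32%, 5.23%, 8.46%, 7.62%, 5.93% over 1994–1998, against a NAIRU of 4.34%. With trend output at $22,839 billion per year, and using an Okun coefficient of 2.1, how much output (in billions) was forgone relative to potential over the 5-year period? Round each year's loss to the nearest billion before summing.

Year 1994: gap = -2.1 × (9.32 - 4.34) = -10.458%, loss ≈ 22839 × 10.458/100 ≈ 2389.
Year 1995: gap = -2.1 × (5.23 - 4.34) = -1.869%, loss ≈ 22839 × 1.869/100 ≈ 427.
Year 1996: gap = -2.1 × (8.46 - 4.34) = -8.652%, loss ≈ 22839 × 8.652/100 ≈ 1976.
Year 1997: gap = -2.1 × (7.62 - 4.34) = -6.888%, loss ≈ 22839 × 6.888/100 ≈ 1573.
Year 1998: gap = -2.1 × (5.93 - 4.34) = -3.339%, loss ≈ 22839 × 3.339/100 ≈ 763.
Total lost output = 2389 + 427 + 1976 + 1573 + 763 = 7128 billion.

$7,128 billion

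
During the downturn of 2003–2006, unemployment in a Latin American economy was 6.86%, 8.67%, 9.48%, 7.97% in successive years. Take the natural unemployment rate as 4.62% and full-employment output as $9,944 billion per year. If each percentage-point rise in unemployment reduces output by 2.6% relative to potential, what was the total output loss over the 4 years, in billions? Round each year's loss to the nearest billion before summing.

$3,749 billion

Year 2003: gap = -2.6 × (6.86 - 4.62) = -5.824%, loss ≈ 9944 × 5.824/100 ≈ 579.
Year 2004: gap = -2.6 × (8.67 - 4.62) = -10.53%, loss ≈ 9944 × 10.53/100 ≈ 1047.
Year 2005: gap = -2.6 × (9.48 - 4.62) = -12.636%, loss ≈ 9944 × 12.636/100 ≈ 1257.
Year 2006: gap = -2.6 × (7.97 - 4.62) = -8.71%, loss ≈ 9944 × 8.71/100 ≈ 866.
Total lost output = 579 + 1047 + 1257 + 866 = 3749 billion.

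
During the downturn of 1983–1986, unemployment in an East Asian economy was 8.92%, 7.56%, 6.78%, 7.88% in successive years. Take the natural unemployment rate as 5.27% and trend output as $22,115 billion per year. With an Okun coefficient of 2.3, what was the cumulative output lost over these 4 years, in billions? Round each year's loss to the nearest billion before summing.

$5,118 billion

Year 1983: gap = -2.3 × (8.92 - 5.27) = -8.395%, loss ≈ 22115 × 8.395/100 ≈ 1857.
Year 1984: gap = -2.3 × (7.56 - 5.27) = -5.267%, loss ≈ 22115 × 5.267/100 ≈ 1165.
Year 1985: gap = -2.3 × (6.78 - 5.27) = -3.473%, loss ≈ 22115 × 3.473/100 ≈ 768.
Year 1986: gap = -2.3 × (7.88 - 5.27) = -6.003%, loss ≈ 22115 × 6.003/100 ≈ 1328.
Total lost output = 1857 + 1165 + 768 + 1328 = 5118 billion.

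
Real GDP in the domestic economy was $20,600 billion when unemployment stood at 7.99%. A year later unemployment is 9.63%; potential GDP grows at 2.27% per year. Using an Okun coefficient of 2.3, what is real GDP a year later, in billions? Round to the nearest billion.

Δu = 9.63 - 7.99 = 1.64 points.
Okun's law (growth form): g_Y = g_Y* - β × Δu = 2.27 - 2.3 × (1.64) = 2.27 - 3.772 = -1.502%.
Real GDP in the next year = 20600 × (1 - 1.502/100) = 20600 × 0.98498 ≈ 20291 billion.

$20,291 billion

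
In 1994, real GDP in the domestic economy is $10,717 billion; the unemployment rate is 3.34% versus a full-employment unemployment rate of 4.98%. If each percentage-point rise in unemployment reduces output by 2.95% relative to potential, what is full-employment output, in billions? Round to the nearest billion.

Unemployment gap = 3.34 - 4.98 = -1.64 points, so output gap = -2.95 × (-1.64) = 4.838%.
Since Y = Y* × (1 + gap/100), Y* = 10717/1.04838 ≈ 10222 billion.

$10,222 billion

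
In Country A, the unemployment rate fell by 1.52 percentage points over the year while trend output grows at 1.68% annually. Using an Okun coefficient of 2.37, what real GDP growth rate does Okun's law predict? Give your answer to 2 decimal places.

5.28%

Growth-rate Okun's law: g_Y = g_Y* - β × Δu.
g_Y = 1.68 - 2.37 × (-1.52) = 1.68 + 3.6024 = 5.2824%, i.e. 5.28% to 2 d.p.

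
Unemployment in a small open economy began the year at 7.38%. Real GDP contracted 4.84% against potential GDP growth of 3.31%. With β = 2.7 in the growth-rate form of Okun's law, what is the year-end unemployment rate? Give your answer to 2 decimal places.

Growth-rate Okun's law: g_Y = g_Y* - β × Δu, so Δu = (g_Y* - g_Y)/β.
Δu = (3.31 + 4.84)/2.7 = 8.15/2.7 = 3.02 percentage points.
Year-end unemployment = 7.38 + 3.02 = 10.40%.

10.40%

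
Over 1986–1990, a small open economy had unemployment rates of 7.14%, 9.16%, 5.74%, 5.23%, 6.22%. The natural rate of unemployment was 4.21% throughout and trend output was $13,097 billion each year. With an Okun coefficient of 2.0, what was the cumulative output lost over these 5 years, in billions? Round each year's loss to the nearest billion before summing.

$3,258 billion

Year 1986: gap = -2.0 × (7.14 - 4.21) = -5.86%, loss ≈ 13097 × 5.86/100 ≈ 767.
Year 1987: gap = -2.0 × (9.16 - 4.21) = -9.9%, loss ≈ 13097 × 9.9/100 ≈ 1297.
Year 1988: gap = -2.0 × (5.74 - 4.21) = -3.06%, loss ≈ 13097 × 3.06/100 ≈ 401.
Year 1989: gap = -2.0 × (5.23 - 4.21) = -2.04%, loss ≈ 13097 × 2.04/100 ≈ 267.
Year 1990: gap = -2.0 × (6.22 - 4.21) = -4.02%, loss ≈ 13097 × 4.02/100 ≈ 526.
Total lost output = 767 + 1297 + 401 + 267 + 526 = 3258 billion.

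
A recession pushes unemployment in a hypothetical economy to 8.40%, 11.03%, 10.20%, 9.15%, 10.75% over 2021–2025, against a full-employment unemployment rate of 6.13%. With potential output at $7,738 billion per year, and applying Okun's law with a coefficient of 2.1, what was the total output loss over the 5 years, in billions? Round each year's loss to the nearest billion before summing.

$3,068 billion

Year 2021: gap = -2.1 × (8.4 - 6.13) = -4.767%, loss ≈ 7738 × 4.767/100 ≈ 369.
Year 2022: gap = -2.1 × (11.03 - 6.13) = -10.29%, loss ≈ 7738 × 10.29/100 ≈ 796.
Year 2023: gap = -2.1 × (10.2 - 6.13) = -8.547%, loss ≈ 7738 × 8.547/100 ≈ 661.
Year 2024: gap = -2.1 × (9.15 - 6.13) = -6.342%, loss ≈ 7738 × 6.342/100 ≈ 491.
Year 2025: gap = -2.1 × (10.75 - 6.13) = -9.702%, loss ≈ 7738 × 9.702/100 ≈ 751.
Total lost output = 369 + 796 + 661 + 491 + 751 = 3068 billion.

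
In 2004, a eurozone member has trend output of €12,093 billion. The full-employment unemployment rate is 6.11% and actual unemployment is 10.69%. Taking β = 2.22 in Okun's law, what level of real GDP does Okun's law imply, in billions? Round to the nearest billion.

€10,863 billion

Unemployment gap = 10.69 - 6.11 = 4.58 points, so the output gap is -2.22 × 4.58 = -10.1676%.
Actual GDP = 12093 × (1 - 10.1676/100) = 12093 × 0.898324 ≈ 10863 billion.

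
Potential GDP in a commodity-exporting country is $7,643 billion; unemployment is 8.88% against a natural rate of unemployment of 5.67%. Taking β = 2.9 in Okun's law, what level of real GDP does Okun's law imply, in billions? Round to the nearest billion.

$6,932 billion

Unemployment gap = 8.88 - 5.67 = 3.21 points, so the output gap is -2.9 × 3.21 = -9.309%.
Actual GDP = 7643 × (1 - 9.309/100) = 7643 × 0.90691 ≈ 6932 billion.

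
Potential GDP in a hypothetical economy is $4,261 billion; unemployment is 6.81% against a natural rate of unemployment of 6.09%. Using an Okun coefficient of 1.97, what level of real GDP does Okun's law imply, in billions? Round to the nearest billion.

$4,201 billion

Unemployment gap = 6.81 - 6.09 = 0.72 points, so the output gap is -1.97 × 0.72 = -1.4184%.
Actual GDP = 4261 × (1 - 1.4184/100) = 4261 × 0.985816 ≈ 4201 billion.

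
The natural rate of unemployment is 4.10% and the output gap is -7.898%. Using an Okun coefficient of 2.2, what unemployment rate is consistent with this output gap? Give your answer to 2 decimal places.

7.69%

From Okun's law, u - u* = -(output gap)/β = -(-7.898)/2.2 = 3.59 points.
So u = 4.1 + 3.59 = 7.69%.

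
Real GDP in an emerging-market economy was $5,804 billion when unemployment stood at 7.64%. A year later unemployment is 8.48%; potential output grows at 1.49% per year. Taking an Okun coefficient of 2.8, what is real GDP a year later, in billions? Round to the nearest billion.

$5,754 billion

Δu = 8.48 - 7.64 = 0.84 points.
Okun's law (growth form): g_Y = g_Y* - β × Δu = 1.49 - 2.8 × (0.84) = 1.49 - 2.352 = -0.862%.
Real GDP in the next year = 5804 × (1 - 0.862/100) = 5804 × 0.99138 ≈ 5754 billion.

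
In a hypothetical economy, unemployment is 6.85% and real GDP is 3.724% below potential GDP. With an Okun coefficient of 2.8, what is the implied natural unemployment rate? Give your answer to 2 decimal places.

From Okun's law, u - u* = -(output gap)/β = -(-3.724)/2.8 = 1.33 points.
So u* = 6.85 - 1.33 = 5.52%.

5.52%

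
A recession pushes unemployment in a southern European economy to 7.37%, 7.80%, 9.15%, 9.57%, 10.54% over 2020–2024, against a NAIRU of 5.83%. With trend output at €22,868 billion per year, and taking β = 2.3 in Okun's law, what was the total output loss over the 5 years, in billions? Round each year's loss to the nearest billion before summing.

Year 2020: gap = -2.3 × (7.37 - 5.83) = -3.542%, loss ≈ 22868 × 3.542/100 ≈ 810.
Year 2021: gap = -2.3 × (7.8 - 5.83) = -4.531%, loss ≈ 22868 × 4.531/100 ≈ 1036.
Year 2022: gap = -2.3 × (9.15 - 5.83) = -7.636%, loss ≈ 22868 × 7.636/100 ≈ 1746.
Year 2023: gap = -2.3 × (9.57 - 5.83) = -8.602%, loss ≈ 22868 × 8.602/100 ≈ 1967.
Year 2024: gap = -2.3 × (10.54 - 5.83) = -10.833%, loss ≈ 22868 × 10.833/100 ≈ 2477.
Total lost output = 810 + 1036 + 1746 + 1967 + 2477 = 8036 billion.

€8,036 billion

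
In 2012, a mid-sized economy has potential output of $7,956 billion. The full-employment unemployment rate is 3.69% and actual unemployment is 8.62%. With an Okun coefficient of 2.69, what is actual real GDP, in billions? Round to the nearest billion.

$6,901 billion

Unemployment gap = 8.62 - 3.69 = 4.93 points, so the output gap is -2.69 × 4.93 = -13.2617%.
Actual GDP = 7956 × (1 - 13.2617/100) = 7956 × 0.867383 ≈ 6901 billion.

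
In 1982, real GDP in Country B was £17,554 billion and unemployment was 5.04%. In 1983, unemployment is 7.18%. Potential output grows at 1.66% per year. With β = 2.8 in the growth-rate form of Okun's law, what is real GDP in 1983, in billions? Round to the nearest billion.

£16,794 billion

Δu = 7.18 - 5.04 = 2.14 points.
Okun's law (growth form): g_Y = g_Y* - β × Δu = 1.66 - 2.8 × (2.14) = 1.66 - 5.992 = -4.332%.
Real GDP in the next year = 17554 × (1 - 4.332/100) = 17554 × 0.95668 ≈ 16794 billion.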